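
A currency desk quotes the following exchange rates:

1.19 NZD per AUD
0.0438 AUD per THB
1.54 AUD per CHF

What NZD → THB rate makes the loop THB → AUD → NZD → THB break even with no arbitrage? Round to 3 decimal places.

19.186

Known legs of the cycle: 0.0438 × 1.19 = 0.052122
For no arbitrage the full-cycle product must be 1, so the missing rate is 1 / 0.052122 ≈ 19.18576.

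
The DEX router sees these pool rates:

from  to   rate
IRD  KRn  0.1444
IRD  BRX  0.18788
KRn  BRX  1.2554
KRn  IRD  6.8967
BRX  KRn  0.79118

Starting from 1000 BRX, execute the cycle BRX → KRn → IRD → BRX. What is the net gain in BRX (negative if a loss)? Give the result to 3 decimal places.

1000 BRX × 0.79118 = 791.18 KRn
791.18 KRn × 6.8967 = 5456.531106 IRD
5456.531106 IRD × 0.18788 = 1025.17306419528 BRX
Net change: 1025.17306419528 − 1000 = 25.17306419528 BRX

25.173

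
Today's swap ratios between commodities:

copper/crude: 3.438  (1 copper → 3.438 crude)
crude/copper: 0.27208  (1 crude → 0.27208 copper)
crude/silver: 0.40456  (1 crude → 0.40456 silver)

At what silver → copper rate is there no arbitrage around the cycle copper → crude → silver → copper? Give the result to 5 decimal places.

0.71897

Known legs of the cycle: 3.438 × 0.40456 = 1.39087728
For no arbitrage the full-cycle product must be 1, so the missing rate is 1 / 1.39087728 ≈ 0.7189707.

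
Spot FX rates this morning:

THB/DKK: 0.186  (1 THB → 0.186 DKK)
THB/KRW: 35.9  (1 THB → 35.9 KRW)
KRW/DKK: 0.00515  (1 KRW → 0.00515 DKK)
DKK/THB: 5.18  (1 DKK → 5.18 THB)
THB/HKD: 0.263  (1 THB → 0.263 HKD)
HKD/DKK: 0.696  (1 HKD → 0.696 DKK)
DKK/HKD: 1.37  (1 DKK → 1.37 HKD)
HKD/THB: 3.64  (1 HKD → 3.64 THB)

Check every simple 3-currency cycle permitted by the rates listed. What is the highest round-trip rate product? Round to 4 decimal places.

DKK→THB→KRW→DKK: 5.18 × 35.9 × 0.00515 = 0.95770
HKD→DKK→THB→HKD: 0.696 × 5.18 × 0.263 = 0.94819
HKD→THB→DKK→HKD: 3.64 × 0.186 × 1.37 = 0.92754
Maximum is DKK→THB→KRW→DKK at 0.9577; no arbitrage — every cycle loses value.

0.9577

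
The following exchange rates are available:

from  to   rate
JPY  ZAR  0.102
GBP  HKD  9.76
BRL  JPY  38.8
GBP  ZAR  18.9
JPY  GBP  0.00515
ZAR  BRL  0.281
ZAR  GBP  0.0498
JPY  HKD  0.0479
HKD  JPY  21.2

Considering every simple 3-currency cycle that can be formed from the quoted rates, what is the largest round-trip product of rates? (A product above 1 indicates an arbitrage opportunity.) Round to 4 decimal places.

1.1121

JPY→ZAR→BRL→JPY: 0.102 × 0.281 × 38.8 = 1.11209
JPY→GBP→HKD→JPY: 0.00515 × 9.76 × 21.2 = 1.06560
Maximum is JPY→ZAR→BRL→JPY at 1.1121; arbitrage exists.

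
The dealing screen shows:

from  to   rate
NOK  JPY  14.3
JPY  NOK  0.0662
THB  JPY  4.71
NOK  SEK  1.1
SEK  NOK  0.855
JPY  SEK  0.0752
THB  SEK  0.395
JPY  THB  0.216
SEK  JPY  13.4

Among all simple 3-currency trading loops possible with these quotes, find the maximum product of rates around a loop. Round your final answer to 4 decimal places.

THB→SEK→JPY→THB: 0.395 × 13.4 × 0.216 = 1.14329
NOK→SEK→JPY→NOK: 1.1 × 13.4 × 0.0662 = 0.97579
NOK→JPY→SEK→NOK: 14.3 × 0.0752 × 0.855 = 0.91943
Maximum is THB→SEK→JPY→THB at 1.1433; arbitrage exists.

1.1433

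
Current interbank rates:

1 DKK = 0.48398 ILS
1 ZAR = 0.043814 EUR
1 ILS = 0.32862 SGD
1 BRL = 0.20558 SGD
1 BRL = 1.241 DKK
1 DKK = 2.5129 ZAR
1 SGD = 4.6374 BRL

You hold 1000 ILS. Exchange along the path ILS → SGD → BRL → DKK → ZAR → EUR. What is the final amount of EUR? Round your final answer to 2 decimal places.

208.22

1000 ILS × 0.32862 = 328.62 SGD
328.62 SGD × 4.6374 = 1523.942388 BRL
1523.942388 BRL × 1.241 = 1891.212503508 DKK
1891.212503508 DKK × 2.5129 = 4752.4279000652532 ZAR
4752.4279000652532 ZAR × 0.043814 = 208.2228760134590037048 EUR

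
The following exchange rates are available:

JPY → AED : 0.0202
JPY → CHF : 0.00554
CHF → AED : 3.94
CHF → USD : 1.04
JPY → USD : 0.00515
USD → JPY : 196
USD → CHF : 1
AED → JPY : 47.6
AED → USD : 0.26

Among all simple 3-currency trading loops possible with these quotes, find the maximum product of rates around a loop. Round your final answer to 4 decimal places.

1.1293

JPY→CHF→USD→JPY: 0.00554 × 1.04 × 196 = 1.12927
JPY→CHF→AED→JPY: 0.00554 × 3.94 × 47.6 = 1.03899
JPY→AED→USD→JPY: 0.0202 × 0.26 × 196 = 1.02939
CHF→AED→USD→CHF: 3.94 × 0.26 × 1 = 1.02440
Maximum is JPY→CHF→USD→JPY at 1.1293; arbitrage exists.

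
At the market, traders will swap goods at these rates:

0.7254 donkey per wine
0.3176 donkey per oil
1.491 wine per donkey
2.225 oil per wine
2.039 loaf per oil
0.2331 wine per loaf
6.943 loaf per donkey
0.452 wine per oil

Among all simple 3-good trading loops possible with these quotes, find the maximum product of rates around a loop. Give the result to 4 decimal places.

loaf→wine→donkey→loaf: 0.2331 × 0.7254 × 6.943 = 1.17400
oil→loaf→wine→oil: 2.039 × 0.2331 × 2.225 = 1.05752
oil→donkey→wine→oil: 0.3176 × 1.491 × 2.225 = 1.05363
Maximum is loaf→wine→donkey→loaf at 1.1740; arbitrage exists.

1.1740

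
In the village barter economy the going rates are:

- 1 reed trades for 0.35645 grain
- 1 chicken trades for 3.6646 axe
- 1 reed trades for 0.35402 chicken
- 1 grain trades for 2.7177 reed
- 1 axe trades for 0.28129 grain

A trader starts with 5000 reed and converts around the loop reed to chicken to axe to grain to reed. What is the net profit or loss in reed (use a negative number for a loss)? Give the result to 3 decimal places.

-41.159

5000 reed × 0.35402 = 1770.1 chicken
1770.1 chicken × 3.6646 = 6486.70846 axe
6486.70846 axe × 0.28129 = 1824.6462227134 grain
1824.6462227134 grain × 2.7177 = 4958.84103946820718 reed
Net change: 4958.84103946820718 − 5000 = -41.15896053179282 reed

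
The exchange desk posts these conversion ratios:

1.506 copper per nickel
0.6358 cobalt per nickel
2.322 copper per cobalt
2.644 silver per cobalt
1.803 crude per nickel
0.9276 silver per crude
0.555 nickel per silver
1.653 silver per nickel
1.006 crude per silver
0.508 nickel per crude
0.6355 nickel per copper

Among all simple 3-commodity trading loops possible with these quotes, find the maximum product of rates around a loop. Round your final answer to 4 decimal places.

0.9382

copper→nickel→cobalt→copper: 0.6355 × 0.6358 × 2.322 = 0.93821
silver→nickel→cobalt→silver: 0.555 × 0.6358 × 2.644 = 0.93299
silver→nickel→crude→silver: 0.555 × 1.803 × 0.9276 = 0.92822
silver→crude→nickel→silver: 1.006 × 0.508 × 1.653 = 0.84476
Maximum is copper→nickel→cobalt→copper at 0.9382; no arbitrage — every cycle loses value.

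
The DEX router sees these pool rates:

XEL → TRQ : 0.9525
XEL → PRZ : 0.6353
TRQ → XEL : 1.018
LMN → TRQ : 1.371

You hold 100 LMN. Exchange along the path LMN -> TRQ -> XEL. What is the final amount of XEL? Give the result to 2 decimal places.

100 LMN × 1.371 = 137.1 TRQ
137.1 TRQ × 1.018 = 139.5678 XEL

139.57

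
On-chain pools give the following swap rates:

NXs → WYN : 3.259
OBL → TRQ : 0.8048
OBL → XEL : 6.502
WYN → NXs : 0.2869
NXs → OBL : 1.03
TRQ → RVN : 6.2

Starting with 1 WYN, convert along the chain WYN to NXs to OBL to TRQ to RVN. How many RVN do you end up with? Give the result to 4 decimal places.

1.4745

1 WYN × 0.2869 = 0.2869 NXs
0.2869 NXs × 1.03 = 0.295507 OBL
0.295507 OBL × 0.8048 = 0.2378240336 TRQ
0.2378240336 TRQ × 6.2 = 1.47450900832 RVN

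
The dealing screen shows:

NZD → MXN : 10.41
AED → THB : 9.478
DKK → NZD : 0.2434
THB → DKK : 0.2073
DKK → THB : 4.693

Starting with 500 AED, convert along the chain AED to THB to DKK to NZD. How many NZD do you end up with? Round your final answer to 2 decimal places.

239.11

500 AED × 9.478 = 4739 THB
4739 THB × 0.2073 = 982.3947 DKK
982.3947 DKK × 0.2434 = 239.11486998 NZD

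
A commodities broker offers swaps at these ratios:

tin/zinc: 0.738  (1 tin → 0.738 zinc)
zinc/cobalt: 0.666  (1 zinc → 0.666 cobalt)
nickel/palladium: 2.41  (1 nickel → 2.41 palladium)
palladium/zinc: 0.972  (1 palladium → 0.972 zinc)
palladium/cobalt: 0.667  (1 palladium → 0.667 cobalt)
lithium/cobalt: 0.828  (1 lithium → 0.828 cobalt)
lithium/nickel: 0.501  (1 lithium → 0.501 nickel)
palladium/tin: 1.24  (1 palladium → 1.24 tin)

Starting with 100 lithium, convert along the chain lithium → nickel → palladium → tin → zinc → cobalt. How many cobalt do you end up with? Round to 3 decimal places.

73.588

100 lithium × 0.501 = 50.1 nickel
50.1 nickel × 2.41 = 120.741 palladium
120.741 palladium × 1.24 = 149.71884 tin
149.71884 tin × 0.738 = 110.49250392 zinc
110.49250392 zinc × 0.666 = 73.58800761072 cobalt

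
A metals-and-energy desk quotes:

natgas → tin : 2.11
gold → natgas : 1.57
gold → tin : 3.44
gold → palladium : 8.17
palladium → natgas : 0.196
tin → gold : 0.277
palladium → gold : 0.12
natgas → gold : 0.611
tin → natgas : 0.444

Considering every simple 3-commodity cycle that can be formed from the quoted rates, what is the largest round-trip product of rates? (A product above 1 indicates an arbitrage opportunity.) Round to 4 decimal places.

natgas→gold→palladium→natgas: 0.611 × 8.17 × 0.196 = 0.97841
natgas→gold→tin→natgas: 0.611 × 3.44 × 0.444 = 0.93322
natgas→tin→gold→natgas: 2.11 × 0.277 × 1.57 = 0.91762
Maximum is natgas→gold→palladium→natgas at 0.9784; no arbitrage — every cycle loses value.

0.9784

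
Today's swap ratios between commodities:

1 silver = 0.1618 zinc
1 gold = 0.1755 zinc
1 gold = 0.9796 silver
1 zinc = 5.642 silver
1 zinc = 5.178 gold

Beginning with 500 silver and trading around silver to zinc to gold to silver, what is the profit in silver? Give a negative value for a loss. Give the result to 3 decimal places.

-89.645

500 silver × 0.1618 = 80.9 zinc
80.9 zinc × 5.178 = 418.9002 gold
418.9002 gold × 0.9796 = 410.35463592 silver
Net change: 410.35463592 − 500 = -89.64536408 silver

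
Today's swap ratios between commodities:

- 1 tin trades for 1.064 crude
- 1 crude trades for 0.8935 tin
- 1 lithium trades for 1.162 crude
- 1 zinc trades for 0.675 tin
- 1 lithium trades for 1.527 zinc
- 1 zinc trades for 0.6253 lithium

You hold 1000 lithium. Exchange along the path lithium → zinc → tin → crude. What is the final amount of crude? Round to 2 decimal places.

1096.69

1000 lithium × 1.527 = 1527 zinc
1527 zinc × 0.675 = 1030.725 tin
1030.725 tin × 1.064 = 1096.6914 crude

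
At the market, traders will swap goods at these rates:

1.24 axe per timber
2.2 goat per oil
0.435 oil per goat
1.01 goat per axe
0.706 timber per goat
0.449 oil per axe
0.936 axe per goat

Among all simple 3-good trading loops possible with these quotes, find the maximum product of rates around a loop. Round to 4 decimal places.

oil→goat→axe→oil: 2.2 × 0.936 × 0.449 = 0.92458
goat→timber→axe→goat: 0.706 × 1.24 × 1.01 = 0.88419
Maximum is oil→goat→axe→oil at 0.9246; no arbitrage — every cycle loses value.

0.9246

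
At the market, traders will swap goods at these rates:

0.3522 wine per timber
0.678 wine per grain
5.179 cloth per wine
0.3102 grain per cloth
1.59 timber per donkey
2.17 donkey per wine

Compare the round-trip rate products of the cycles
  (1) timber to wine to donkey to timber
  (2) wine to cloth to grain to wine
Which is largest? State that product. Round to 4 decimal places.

(1) 0.3522 × 2.17 × 1.59 = 1.21520
(2) 5.179 × 0.3102 × 0.678 = 1.08922
Highest is cycle (1) at 1.2152 (>1, arbitrage).

1.2152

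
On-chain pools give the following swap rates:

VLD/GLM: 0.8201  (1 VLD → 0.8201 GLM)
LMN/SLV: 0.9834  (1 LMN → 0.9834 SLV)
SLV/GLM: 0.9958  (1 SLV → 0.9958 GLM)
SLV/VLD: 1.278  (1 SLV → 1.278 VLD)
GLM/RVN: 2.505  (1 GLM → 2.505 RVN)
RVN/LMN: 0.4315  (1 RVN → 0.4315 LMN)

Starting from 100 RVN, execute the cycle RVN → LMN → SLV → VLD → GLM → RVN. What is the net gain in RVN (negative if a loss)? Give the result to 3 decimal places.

11.408

100 RVN × 0.4315 = 43.15 LMN
43.15 LMN × 0.9834 = 42.43371 SLV
42.43371 SLV × 1.278 = 54.23028138 VLD
54.23028138 VLD × 0.8201 = 44.474253759738 GLM
44.474253759738 GLM × 2.505 = 111.40800566814369 RVN
Net change: 111.40800566814369 − 100 = 11.40800566814369 RVN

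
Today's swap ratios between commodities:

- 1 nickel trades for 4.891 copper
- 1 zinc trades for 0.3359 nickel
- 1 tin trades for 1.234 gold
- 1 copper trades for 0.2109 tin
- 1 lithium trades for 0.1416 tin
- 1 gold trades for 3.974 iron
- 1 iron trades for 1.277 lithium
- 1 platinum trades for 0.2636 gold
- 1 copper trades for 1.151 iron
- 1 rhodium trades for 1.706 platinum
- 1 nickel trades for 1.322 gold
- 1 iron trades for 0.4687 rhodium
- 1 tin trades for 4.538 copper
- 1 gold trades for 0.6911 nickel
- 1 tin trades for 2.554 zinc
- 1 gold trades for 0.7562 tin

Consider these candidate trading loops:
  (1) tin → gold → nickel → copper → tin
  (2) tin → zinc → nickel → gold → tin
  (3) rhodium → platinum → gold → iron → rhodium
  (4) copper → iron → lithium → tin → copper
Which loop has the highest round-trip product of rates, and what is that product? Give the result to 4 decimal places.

(1) 1.234 × 0.6911 × 4.891 × 0.2109 = 0.87969
(2) 2.554 × 0.3359 × 1.322 × 0.7562 = 0.85763
(3) 1.706 × 0.2636 × 3.974 × 0.4687 = 0.83762
(4) 1.151 × 1.277 × 0.1416 × 4.538 = 0.94448
Highest is cycle (4) at 0.9445 (≤1, no arbitrage).

0.9445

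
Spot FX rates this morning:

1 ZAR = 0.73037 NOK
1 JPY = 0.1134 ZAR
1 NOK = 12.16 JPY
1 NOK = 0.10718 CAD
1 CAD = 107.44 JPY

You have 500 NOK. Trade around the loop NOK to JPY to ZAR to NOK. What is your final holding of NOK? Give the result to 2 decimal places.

500 NOK × 12.16 = 6080 JPY
6080 JPY × 0.1134 = 689.472 ZAR
689.472 ZAR × 0.73037 = 503.56966464 NOK

503.57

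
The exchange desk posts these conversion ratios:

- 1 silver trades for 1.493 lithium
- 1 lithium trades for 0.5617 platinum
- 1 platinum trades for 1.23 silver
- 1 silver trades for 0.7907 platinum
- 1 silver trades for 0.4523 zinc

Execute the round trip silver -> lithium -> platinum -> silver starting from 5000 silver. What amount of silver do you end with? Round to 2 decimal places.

5157.50

5000 silver × 1.493 = 7465 lithium
7465 lithium × 0.5617 = 4193.0905 platinum
4193.0905 platinum × 1.23 = 5157.501315 silver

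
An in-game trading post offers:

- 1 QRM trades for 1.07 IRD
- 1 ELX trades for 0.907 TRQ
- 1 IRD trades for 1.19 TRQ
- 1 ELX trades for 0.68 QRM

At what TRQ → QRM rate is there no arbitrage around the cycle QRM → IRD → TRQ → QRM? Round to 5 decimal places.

0.78536

Known legs of the cycle: 1.07 × 1.19 = 1.2733
For no arbitrage the full-cycle product must be 1, so the missing rate is 1 / 1.2733 ≈ 0.7853609.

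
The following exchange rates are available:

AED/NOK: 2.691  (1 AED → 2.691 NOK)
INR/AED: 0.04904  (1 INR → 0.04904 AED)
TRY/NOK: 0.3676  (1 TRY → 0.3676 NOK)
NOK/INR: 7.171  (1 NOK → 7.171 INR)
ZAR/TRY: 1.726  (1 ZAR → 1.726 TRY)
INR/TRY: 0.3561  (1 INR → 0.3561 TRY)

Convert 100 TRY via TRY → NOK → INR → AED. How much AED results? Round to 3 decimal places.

12.927

100 TRY × 0.3676 = 36.76 NOK
36.76 NOK × 7.171 = 263.60596 INR
263.60596 INR × 0.04904 = 12.9272362784 AED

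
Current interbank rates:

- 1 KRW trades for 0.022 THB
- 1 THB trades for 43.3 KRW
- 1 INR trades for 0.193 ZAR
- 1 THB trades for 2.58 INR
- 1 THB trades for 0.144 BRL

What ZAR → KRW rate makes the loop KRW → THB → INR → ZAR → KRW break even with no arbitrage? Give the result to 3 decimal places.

91.285

Known legs of the cycle: 0.022 × 2.58 × 0.193 = 0.01095468
For no arbitrage the full-cycle product must be 1, so the missing rate is 1 / 0.01095468 ≈ 91.28519.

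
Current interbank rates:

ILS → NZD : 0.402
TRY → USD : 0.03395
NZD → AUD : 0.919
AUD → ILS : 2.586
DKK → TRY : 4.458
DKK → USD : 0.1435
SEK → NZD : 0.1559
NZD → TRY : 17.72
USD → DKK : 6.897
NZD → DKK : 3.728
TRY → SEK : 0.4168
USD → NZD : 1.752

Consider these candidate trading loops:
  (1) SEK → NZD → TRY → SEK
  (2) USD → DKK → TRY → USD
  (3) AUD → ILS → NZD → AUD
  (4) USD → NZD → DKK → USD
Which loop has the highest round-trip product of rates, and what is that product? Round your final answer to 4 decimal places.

1.1514

(1) 0.1559 × 17.72 × 0.4168 = 1.15143
(2) 6.897 × 4.458 × 0.03395 = 1.04385
(3) 2.586 × 0.402 × 0.919 = 0.95537
(4) 1.752 × 3.728 × 0.1435 = 0.93726
Highest is cycle (1) at 1.1514 (>1, arbitrage).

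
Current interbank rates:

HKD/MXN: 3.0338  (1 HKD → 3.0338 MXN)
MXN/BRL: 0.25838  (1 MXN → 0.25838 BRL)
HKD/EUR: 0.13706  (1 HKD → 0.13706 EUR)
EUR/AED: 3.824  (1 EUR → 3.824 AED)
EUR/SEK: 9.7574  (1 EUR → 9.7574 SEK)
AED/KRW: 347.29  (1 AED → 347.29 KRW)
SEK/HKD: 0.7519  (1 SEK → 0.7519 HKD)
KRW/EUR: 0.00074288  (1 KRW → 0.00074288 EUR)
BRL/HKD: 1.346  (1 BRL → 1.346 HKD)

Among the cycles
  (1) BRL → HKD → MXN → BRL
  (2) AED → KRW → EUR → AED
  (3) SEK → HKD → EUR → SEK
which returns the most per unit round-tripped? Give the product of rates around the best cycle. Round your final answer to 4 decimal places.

(1) 1.346 × 3.0338 × 0.25838 = 1.05509
(2) 347.29 × 0.00074288 × 3.824 = 0.98657
(3) 0.7519 × 0.13706 × 9.7574 = 1.00555
Highest is cycle (1) at 1.0551 (>1, arbitrage).

1.0551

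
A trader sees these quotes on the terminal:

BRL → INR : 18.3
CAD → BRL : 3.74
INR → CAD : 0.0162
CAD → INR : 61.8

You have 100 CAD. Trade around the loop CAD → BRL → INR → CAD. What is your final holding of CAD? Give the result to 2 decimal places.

110.88

100 CAD × 3.74 = 374 BRL
374 BRL × 18.3 = 6844.2 INR
6844.2 INR × 0.0162 = 110.87604 CAD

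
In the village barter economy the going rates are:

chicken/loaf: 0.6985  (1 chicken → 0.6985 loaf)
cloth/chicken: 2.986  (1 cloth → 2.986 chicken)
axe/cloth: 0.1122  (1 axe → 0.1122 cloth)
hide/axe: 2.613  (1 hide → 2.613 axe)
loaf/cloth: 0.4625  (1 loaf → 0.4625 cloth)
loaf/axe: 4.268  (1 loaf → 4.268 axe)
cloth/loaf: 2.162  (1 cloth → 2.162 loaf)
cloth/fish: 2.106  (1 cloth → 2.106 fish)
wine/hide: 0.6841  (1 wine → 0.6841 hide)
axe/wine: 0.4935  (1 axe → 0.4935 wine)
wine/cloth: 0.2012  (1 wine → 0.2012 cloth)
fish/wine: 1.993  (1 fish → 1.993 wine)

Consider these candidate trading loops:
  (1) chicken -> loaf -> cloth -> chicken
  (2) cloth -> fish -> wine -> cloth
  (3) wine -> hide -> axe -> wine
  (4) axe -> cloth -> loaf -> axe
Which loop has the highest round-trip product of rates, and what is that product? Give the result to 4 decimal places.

(1) 0.6985 × 0.4625 × 2.986 = 0.96465
(2) 2.106 × 1.993 × 0.2012 = 0.84449
(3) 0.6841 × 2.613 × 0.4935 = 0.88216
(4) 0.1122 × 2.162 × 4.268 = 1.03532
Highest is cycle (4) at 1.0353 (>1, arbitrage).

1.0353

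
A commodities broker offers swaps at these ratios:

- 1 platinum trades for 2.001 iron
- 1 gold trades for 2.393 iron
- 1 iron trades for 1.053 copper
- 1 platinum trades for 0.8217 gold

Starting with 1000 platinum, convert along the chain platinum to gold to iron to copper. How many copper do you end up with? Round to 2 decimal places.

2070.54

1000 platinum × 0.8217 = 821.7 gold
821.7 gold × 2.393 = 1966.3281 iron
1966.3281 iron × 1.053 = 2070.5434893 copper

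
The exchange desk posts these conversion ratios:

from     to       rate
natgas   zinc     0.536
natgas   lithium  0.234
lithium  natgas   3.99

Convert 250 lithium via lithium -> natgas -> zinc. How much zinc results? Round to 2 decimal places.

534.66

250 lithium × 3.99 = 997.5 natgas
997.5 natgas × 0.536 = 534.66 zinc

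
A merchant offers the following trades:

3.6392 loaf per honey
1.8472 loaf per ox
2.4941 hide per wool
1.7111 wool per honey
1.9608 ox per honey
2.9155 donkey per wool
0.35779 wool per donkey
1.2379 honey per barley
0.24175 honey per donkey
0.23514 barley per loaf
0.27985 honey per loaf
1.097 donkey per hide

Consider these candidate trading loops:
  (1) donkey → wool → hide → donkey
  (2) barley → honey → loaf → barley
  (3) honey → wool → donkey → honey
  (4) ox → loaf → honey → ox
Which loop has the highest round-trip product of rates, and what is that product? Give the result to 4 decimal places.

1.2060

(1) 0.35779 × 2.4941 × 1.097 = 0.97892
(2) 1.2379 × 3.6392 × 0.23514 = 1.05930
(3) 1.7111 × 2.9155 × 0.24175 = 1.20602
(4) 1.8472 × 0.27985 × 1.9608 = 1.01361
Highest is cycle (3) at 1.2060 (>1, arbitrage).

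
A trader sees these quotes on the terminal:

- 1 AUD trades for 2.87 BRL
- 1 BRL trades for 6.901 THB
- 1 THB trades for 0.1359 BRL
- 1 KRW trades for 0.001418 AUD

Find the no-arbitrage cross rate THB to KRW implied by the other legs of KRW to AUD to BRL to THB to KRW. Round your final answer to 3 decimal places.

35.607

Known legs of the cycle: 0.001418 × 2.87 × 6.901 = 0.02808472366
For no arbitrage the full-cycle product must be 1, so the missing rate is 1 / 0.02808472366 ≈ 35.60655.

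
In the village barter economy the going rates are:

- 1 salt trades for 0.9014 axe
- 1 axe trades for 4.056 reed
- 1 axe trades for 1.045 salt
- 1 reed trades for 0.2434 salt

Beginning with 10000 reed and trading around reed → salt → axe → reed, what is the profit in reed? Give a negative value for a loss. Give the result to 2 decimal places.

10000 reed × 0.2434 = 2434 salt
2434 salt × 0.9014 = 2194.0076 axe
2194.0076 axe × 4.056 = 8898.8948256 reed
Net change: 8898.8948256 − 10000 = -1101.1051744 reed

-1101.11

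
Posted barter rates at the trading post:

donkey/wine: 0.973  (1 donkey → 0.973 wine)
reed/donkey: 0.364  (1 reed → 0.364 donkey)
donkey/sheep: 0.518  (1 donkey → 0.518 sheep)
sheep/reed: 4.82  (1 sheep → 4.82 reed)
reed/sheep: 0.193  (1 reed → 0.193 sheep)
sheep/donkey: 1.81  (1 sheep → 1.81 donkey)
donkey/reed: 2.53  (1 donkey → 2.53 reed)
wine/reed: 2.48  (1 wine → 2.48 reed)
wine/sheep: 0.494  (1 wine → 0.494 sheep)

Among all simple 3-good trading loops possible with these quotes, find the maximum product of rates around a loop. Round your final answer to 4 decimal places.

0.9088

reed→donkey→sheep→reed: 0.364 × 0.518 × 4.82 = 0.90882
reed→sheep→donkey→reed: 0.193 × 1.81 × 2.53 = 0.88380
reed→donkey→wine→reed: 0.364 × 0.973 × 2.48 = 0.87835
wine→sheep→donkey→wine: 0.494 × 1.81 × 0.973 = 0.87000
Maximum is reed→donkey→sheep→reed at 0.9088; no arbitrage — every cycle loses value.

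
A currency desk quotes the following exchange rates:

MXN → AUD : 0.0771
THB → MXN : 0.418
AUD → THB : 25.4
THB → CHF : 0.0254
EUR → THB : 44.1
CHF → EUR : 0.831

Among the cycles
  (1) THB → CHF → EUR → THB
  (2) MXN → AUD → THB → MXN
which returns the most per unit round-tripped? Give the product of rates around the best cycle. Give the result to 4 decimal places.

0.9308

(1) 0.0254 × 0.831 × 44.1 = 0.93084
(2) 0.0771 × 25.4 × 0.418 = 0.81859
Highest is cycle (1) at 0.9308 (≤1, no arbitrage).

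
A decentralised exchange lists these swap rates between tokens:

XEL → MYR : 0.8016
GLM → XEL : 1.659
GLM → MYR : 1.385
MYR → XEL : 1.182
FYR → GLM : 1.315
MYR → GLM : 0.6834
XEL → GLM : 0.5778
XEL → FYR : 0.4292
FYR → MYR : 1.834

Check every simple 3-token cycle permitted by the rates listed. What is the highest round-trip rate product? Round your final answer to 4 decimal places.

0.9459

MYR→XEL→GLM→MYR: 1.182 × 0.5778 × 1.385 = 0.94590
GLM→XEL→FYR→GLM: 1.659 × 0.4292 × 1.315 = 0.93634
MYR→XEL→FYR→MYR: 1.182 × 0.4292 × 1.834 = 0.93041
MYR→GLM→XEL→MYR: 0.6834 × 1.659 × 0.8016 = 0.90882
Maximum is MYR→XEL→GLM→MYR at 0.9459; no arbitrage — every cycle loses value.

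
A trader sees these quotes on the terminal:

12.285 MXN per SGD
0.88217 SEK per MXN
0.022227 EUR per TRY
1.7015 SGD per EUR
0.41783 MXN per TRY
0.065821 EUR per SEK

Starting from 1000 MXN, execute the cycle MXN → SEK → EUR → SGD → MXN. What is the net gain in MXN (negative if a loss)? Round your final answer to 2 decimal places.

213.73

1000 MXN × 0.88217 = 882.17 SEK
882.17 SEK × 0.065821 = 58.06531157 EUR
58.06531157 EUR × 1.7015 = 98.798127636355 SGD
98.798127636355 SGD × 12.285 = 1213.734998012621175 MXN
Net change: 1213.734998012621175 − 1000 = 213.734998012621175 MXN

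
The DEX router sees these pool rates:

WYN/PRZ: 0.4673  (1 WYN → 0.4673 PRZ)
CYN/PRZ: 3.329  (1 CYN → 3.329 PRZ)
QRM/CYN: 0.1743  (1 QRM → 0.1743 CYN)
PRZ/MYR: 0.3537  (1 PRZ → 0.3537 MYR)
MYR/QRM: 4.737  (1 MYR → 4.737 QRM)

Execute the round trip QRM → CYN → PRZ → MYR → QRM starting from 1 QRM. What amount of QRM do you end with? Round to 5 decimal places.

1 QRM × 0.1743 = 0.1743 CYN
0.1743 CYN × 3.329 = 0.5802447 PRZ
0.5802447 PRZ × 0.3537 = 0.20523255039 MYR
0.20523255039 MYR × 4.737 = 0.97218659119743 QRM

0.97219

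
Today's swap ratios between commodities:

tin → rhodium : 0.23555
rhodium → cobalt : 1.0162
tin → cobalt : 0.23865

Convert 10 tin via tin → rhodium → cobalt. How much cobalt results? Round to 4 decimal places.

2.3937

10 tin × 0.23555 = 2.3555 rhodium
2.3555 rhodium × 1.0162 = 2.3936591 cobalt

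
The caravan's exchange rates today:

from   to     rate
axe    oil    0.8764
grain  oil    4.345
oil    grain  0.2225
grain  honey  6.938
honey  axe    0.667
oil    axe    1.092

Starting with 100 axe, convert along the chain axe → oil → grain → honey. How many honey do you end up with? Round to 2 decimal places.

100 axe × 0.8764 = 87.64 oil
87.64 oil × 0.2225 = 19.4999 grain
19.4999 grain × 6.938 = 135.2903062 honey

135.29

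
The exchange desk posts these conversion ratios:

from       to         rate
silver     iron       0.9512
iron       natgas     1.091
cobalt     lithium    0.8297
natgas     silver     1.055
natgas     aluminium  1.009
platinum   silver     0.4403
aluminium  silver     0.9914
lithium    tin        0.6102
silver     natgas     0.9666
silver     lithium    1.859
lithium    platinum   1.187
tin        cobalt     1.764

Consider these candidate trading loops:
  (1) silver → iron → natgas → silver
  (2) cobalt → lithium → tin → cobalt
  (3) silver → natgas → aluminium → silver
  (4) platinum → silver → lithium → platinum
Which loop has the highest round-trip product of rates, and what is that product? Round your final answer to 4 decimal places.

(1) 0.9512 × 1.091 × 1.055 = 1.09484
(2) 0.8297 × 0.6102 × 1.764 = 0.89308
(3) 0.9666 × 1.009 × 0.9914 = 0.96691
(4) 0.4403 × 1.859 × 1.187 = 0.97158
Highest is cycle (1) at 1.0948 (>1, arbitrage).

1.0948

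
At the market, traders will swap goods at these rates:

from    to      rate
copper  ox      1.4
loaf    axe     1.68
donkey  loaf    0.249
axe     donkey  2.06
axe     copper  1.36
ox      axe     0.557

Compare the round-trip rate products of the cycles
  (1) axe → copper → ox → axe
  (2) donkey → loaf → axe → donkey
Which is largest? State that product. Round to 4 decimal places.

1.0605

(1) 1.36 × 1.4 × 0.557 = 1.06053
(2) 0.249 × 1.68 × 2.06 = 0.86174
Highest is cycle (1) at 1.0605 (>1, arbitrage).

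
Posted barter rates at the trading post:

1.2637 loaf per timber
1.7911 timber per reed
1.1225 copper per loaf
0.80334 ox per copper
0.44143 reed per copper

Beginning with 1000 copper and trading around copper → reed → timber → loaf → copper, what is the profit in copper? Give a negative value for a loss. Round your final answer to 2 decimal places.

121.53

1000 copper × 0.44143 = 441.43 reed
441.43 reed × 1.7911 = 790.645273 timber
790.645273 timber × 1.2637 = 999.1384314901 loaf
999.1384314901 loaf × 1.1225 = 1121.53288934763725 copper
Net change: 1121.53288934763725 − 1000 = 121.53288934763725 copper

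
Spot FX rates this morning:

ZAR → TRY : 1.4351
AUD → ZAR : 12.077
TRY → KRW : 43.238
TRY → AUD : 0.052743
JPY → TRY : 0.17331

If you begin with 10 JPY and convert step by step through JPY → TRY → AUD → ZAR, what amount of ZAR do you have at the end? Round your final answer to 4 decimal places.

10 JPY × 0.17331 = 1.7331 TRY
1.7331 TRY × 0.052743 = 0.0914088933 AUD
0.0914088933 AUD × 12.077 = 1.1039452043841 ZAR

1.1039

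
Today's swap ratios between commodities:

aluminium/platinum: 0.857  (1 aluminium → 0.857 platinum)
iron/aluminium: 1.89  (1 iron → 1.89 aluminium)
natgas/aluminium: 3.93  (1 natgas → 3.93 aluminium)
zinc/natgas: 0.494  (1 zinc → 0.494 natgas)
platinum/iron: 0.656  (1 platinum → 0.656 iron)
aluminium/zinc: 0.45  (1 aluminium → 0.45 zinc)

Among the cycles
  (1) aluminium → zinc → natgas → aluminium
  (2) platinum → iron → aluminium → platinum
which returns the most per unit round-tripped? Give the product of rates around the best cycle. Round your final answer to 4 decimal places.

(1) 0.45 × 0.494 × 3.93 = 0.87364
(2) 0.656 × 1.89 × 0.857 = 1.06254
Highest is cycle (2) at 1.0625 (>1, arbitrage).

1.0625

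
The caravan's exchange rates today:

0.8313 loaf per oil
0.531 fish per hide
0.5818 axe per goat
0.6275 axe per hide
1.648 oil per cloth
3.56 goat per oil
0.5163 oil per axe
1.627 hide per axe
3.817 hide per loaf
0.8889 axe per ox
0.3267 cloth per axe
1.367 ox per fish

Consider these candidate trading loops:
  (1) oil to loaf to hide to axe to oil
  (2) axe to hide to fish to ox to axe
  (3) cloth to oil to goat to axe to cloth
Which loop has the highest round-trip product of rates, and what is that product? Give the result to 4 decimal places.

(1) 0.8313 × 3.817 × 0.6275 × 0.5163 = 1.02801
(2) 1.627 × 0.531 × 1.367 × 0.8889 = 1.04979
(3) 1.648 × 3.56 × 0.5818 × 0.3267 = 1.11514
Highest is cycle (3) at 1.1151 (>1, arbitrage).

1.1151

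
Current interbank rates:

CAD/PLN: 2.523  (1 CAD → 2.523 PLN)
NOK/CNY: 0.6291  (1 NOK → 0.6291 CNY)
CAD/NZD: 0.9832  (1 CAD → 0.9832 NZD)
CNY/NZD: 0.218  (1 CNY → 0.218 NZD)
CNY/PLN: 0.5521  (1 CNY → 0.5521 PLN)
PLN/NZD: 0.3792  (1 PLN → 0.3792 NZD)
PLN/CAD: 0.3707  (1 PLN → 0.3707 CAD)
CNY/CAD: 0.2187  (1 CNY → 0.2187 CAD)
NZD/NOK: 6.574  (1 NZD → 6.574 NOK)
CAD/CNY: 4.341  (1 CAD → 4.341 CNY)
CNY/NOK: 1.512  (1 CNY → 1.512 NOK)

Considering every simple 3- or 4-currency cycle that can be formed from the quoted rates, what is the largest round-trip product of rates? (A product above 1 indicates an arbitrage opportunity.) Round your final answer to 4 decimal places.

0.9016

NOK→CNY→NZD→NOK: 0.6291 × 0.218 × 6.574 = 0.90158
NOK→CNY→CAD→NZD→NOK: 0.6291 × 0.2187 × 0.9832 × 6.574 = 0.88928
CAD→CNY→PLN→CAD: 4.341 × 0.5521 × 0.3707 = 0.88844
NOK→CNY→PLN→NZD→NOK: 0.6291 × 0.5521 × 0.3792 × 6.574 = 0.86584
Maximum is NOK→CNY→NZD→NOK at 0.9016; no arbitrage — every cycle loses value.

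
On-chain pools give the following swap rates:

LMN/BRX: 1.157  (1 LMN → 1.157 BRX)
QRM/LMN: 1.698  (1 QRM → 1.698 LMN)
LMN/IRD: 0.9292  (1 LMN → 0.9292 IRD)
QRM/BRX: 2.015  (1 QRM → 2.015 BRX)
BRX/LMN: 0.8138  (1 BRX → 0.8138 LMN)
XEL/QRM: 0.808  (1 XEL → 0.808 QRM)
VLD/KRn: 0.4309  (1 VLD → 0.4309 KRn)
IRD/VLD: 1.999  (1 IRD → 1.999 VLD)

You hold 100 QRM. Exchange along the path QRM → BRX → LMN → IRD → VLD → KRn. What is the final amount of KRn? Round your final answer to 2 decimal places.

131.25

100 QRM × 2.015 = 201.5 BRX
201.5 BRX × 0.8138 = 163.9807 LMN
163.9807 LMN × 0.9292 = 152.37086644 IRD
152.37086644 IRD × 1.999 = 304.58936201356 VLD
304.58936201356 VLD × 0.4309 = 131.247556091643004 KRn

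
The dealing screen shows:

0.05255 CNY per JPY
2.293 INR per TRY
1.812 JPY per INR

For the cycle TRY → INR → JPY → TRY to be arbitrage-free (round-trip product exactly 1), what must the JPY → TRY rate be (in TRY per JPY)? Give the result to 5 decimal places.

Known legs of the cycle: 2.293 × 1.812 = 4.154916
For no arbitrage the full-cycle product must be 1, so the missing rate is 1 / 4.154916 ≈ 0.2406788.

0.24068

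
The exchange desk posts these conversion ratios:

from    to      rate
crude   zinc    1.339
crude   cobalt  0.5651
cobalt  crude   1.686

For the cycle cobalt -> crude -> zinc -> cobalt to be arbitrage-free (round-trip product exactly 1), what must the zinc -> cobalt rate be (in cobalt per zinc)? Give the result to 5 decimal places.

0.44296

Known legs of the cycle: 1.686 × 1.339 = 2.257554
For no arbitrage the full-cycle product must be 1, so the missing rate is 1 / 2.257554 ≈ 0.4429573.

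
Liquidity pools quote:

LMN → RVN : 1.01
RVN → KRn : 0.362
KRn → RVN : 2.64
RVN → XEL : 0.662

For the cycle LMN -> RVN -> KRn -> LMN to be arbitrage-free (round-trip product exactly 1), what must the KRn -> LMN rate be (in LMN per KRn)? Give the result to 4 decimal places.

Known legs of the cycle: 1.01 × 0.362 = 0.36562
For no arbitrage the full-cycle product must be 1, so the missing rate is 1 / 0.36562 ≈ 2.735080.

2.7351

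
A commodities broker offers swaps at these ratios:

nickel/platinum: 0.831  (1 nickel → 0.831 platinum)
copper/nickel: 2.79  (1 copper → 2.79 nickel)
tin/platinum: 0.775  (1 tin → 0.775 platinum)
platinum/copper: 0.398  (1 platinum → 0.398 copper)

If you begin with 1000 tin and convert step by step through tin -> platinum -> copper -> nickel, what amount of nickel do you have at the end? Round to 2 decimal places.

860.58

1000 tin × 0.775 = 775 platinum
775 platinum × 0.398 = 308.45 copper
308.45 copper × 2.79 = 860.5755 nickel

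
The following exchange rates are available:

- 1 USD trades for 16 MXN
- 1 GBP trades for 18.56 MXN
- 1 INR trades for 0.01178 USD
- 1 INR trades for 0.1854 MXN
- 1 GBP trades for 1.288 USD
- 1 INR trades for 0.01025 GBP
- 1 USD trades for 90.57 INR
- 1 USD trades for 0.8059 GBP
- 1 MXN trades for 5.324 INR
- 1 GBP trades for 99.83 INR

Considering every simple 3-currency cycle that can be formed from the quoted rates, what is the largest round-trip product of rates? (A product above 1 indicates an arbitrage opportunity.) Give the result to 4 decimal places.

1.1957

GBP→USD→INR→GBP: 1.288 × 90.57 × 0.01025 = 1.19571
GBP→MXN→INR→GBP: 18.56 × 5.324 × 0.01025 = 1.01284
INR→USD→MXN→INR: 0.01178 × 16 × 5.324 = 1.00347
GBP→INR→USD→GBP: 99.83 × 0.01178 × 0.8059 = 0.94774
Maximum is GBP→USD→INR→GBP at 1.1957; arbitrage exists.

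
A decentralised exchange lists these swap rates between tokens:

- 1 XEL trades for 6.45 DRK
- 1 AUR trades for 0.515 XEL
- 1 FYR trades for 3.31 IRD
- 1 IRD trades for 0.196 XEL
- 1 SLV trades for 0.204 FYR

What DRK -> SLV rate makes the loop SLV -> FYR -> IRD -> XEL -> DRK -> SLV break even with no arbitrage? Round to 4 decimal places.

Known legs of the cycle: 0.204 × 3.31 × 0.196 × 6.45 = 0.853638408
For no arbitrage the full-cycle product must be 1, so the missing rate is 1 / 0.853638408 ≈ 1.171456.

1.1715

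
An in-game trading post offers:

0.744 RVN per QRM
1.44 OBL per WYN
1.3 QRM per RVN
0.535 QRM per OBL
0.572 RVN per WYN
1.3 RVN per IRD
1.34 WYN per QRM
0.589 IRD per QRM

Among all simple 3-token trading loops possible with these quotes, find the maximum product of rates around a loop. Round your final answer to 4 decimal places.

1.0323

WYN→OBL→QRM→WYN: 1.44 × 0.535 × 1.34 = 1.03234
RVN→QRM→WYN→RVN: 1.3 × 1.34 × 0.572 = 0.99642
RVN→QRM→IRD→RVN: 1.3 × 0.589 × 1.3 = 0.99541
Maximum is WYN→OBL→QRM→WYN at 1.0323; arbitrage exists.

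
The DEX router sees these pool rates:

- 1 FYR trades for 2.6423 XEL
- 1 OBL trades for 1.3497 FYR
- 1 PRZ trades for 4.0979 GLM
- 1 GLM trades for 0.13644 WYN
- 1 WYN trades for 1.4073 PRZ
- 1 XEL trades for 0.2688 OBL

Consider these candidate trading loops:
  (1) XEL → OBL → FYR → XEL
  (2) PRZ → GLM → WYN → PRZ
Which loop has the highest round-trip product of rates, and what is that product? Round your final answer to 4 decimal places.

0.9586

(1) 0.2688 × 1.3497 × 2.6423 = 0.95862
(2) 4.0979 × 0.13644 × 1.4073 = 0.78685
Highest is cycle (1) at 0.9586 (≤1, no arbitrage).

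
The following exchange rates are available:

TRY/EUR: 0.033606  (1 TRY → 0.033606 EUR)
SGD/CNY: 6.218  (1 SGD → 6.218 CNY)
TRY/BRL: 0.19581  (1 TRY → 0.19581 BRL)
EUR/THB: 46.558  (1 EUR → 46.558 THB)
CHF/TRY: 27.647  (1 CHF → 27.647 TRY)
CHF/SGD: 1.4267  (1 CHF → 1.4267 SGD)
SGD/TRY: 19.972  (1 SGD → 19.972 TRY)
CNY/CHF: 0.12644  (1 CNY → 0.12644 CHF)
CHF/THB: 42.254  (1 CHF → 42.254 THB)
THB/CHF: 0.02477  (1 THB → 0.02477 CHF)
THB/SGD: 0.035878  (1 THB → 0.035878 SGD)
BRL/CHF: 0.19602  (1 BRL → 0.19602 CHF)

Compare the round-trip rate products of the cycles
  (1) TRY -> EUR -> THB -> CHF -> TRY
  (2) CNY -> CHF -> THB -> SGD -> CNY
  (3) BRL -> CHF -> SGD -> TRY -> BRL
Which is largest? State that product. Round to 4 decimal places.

(1) 0.033606 × 46.558 × 0.02477 × 27.647 = 1.07148
(2) 0.12644 × 42.254 × 0.035878 × 6.218 = 1.19188
(3) 0.19602 × 1.4267 × 19.972 × 0.19581 = 1.09368
Highest is cycle (2) at 1.1919 (>1, arbitrage).

1.1919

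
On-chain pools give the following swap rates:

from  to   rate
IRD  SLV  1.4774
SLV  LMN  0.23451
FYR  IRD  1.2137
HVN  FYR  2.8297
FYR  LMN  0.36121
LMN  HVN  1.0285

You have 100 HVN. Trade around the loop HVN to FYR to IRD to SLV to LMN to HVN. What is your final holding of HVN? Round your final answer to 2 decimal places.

122.38

100 HVN × 2.8297 = 282.97 FYR
282.97 FYR × 1.2137 = 343.440689 IRD
343.440689 IRD × 1.4774 = 507.3992739286 SLV
507.3992739286 SLV × 0.23451 = 118.990203728995986 LMN
118.990203728995986 LMN × 1.0285 = 122.381424535272371601 HVN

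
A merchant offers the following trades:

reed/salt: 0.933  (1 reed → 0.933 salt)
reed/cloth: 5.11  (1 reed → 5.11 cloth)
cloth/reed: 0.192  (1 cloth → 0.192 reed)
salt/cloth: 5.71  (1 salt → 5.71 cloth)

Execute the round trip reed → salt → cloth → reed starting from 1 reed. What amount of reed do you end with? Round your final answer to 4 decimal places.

1.0229

1 reed × 0.933 = 0.933 salt
0.933 salt × 5.71 = 5.32743 cloth
5.32743 cloth × 0.192 = 1.02286656 reed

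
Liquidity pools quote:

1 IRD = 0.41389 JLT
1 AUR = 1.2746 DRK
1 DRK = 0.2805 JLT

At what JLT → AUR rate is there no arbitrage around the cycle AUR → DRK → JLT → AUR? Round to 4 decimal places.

Known legs of the cycle: 1.2746 × 0.2805 = 0.3575253
For no arbitrage the full-cycle product must be 1, so the missing rate is 1 / 0.3575253 ≈ 2.797005.

2.7970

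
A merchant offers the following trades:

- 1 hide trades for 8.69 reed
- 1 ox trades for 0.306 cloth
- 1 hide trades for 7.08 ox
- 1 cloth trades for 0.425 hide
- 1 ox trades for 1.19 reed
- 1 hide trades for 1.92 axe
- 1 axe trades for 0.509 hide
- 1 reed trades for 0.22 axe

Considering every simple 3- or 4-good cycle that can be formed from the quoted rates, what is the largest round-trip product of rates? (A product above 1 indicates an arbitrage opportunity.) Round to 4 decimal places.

reed→axe→hide→reed: 0.22 × 0.509 × 8.69 = 0.97311
reed→axe→hide→ox→reed: 0.22 × 0.509 × 7.08 × 1.19 = 0.94345
cloth→hide→ox→cloth: 0.425 × 7.08 × 0.306 = 0.92075
Maximum is reed→axe→hide→reed at 0.9731; no arbitrage — every cycle loses value.

0.9731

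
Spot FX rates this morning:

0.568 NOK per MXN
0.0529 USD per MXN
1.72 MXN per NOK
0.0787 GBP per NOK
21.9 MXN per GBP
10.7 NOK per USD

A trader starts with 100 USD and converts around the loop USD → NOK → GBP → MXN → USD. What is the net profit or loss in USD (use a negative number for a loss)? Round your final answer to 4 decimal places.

100 USD × 10.7 = 1070 NOK
1070 NOK × 0.0787 = 84.209 GBP
84.209 GBP × 21.9 = 1844.1771 MXN
1844.1771 MXN × 0.0529 = 97.55696859 USD
Net change: 97.55696859 − 100 = -2.44303141 USD

-2.4430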